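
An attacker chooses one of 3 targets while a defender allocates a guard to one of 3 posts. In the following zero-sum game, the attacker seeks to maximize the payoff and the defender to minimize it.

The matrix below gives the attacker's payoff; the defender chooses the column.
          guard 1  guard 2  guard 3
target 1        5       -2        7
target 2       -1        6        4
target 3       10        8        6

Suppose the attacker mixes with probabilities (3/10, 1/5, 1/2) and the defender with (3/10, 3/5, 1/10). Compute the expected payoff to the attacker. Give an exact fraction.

131/25

Against (3/10, 3/5, 1/10), each row's expected payoff is target 1: 1; target 2: 37/10; target 3: 42/5.
Taking the (3/10, 1/5, 1/2)-weighted average: (3/10)·(1) + (1/5)·(37/10) + (1/2)·(42/5) = 131/25.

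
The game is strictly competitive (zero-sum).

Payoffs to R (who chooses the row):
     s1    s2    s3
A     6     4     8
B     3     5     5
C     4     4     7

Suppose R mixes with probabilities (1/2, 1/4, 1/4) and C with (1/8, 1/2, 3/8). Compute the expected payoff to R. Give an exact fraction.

Against (1/8, 1/2, 3/8), each row's expected payoff is A: 23/4; B: 19/4; C: 41/8.
Taking the (1/2, 1/4, 1/4)-weighted average: (1/2)·(23/4) + (1/4)·(19/4) + (1/4)·(41/8) = 171/32.

171/32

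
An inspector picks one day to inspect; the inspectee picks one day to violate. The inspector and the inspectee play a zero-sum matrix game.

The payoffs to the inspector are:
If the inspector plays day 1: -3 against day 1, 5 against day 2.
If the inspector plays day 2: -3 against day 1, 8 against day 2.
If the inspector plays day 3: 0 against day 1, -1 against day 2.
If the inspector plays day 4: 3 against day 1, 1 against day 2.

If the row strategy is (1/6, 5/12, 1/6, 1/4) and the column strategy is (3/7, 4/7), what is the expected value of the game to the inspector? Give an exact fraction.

2

Against (3/7, 4/7), each row's expected payoff is day 1: 11/7; day 2: 23/7; day 3: -4/7; day 4: 13/7.
Taking the (1/6, 5/12, 1/6, 1/4)-weighted average: (1/6)·(11/7) + (5/12)·(23/7) + (1/6)·(-4/7) + (1/4)·(13/7) = 2.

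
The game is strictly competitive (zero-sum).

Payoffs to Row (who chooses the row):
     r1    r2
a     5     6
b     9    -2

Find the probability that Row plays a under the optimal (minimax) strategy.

Row minima are 5 and -2, so Row's maximin is 5; column maxima are 9 and 6, so Column's minimax is 6. These differ, so the equilibrium is in mixed strategies.
Let Row play a with probability p. Column is indifferent when 5p + 9(1−p) = 6p − 2(1−p), giving p = 11/12.

11/12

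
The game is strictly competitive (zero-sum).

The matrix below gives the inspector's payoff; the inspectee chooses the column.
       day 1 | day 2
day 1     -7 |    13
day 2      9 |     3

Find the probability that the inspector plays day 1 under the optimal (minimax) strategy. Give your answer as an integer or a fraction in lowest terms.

3/13

Row minima are -7 and 3, so the inspector's maximin is 3; column maxima are 9 and 13, so the inspectee's minimax is 9. These differ, so the equilibrium is in mixed strategies.
Let the inspector play day 1 with probability p. The inspectee is indifferent when −7p + 9(1−p) = 13p + 3(1−p), giving p = 3/13.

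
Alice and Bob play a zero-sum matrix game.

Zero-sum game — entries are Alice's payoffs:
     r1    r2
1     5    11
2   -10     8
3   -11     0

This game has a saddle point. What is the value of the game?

5

Row minima: 5, -10, -11 → Alice's maximin is 5.
Column maxima: 5, 11 → Bob's minimax is 5.
They coincide at (1, r1), so the value is 5.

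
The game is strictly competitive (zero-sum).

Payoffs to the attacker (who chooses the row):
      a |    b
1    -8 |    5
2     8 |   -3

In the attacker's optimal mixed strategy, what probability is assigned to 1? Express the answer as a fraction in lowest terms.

11/24

Row minima are -8 and -3, so the attacker's maximin is -3; column maxima are 8 and 5, so the defender's minimax is 5. These differ, so the equilibrium is in mixed strategies.
Let the attacker play 1 with probability p. The defender is indifferent when −8p + 8(1−p) = 5p − 3(1−p), giving p = 11/24.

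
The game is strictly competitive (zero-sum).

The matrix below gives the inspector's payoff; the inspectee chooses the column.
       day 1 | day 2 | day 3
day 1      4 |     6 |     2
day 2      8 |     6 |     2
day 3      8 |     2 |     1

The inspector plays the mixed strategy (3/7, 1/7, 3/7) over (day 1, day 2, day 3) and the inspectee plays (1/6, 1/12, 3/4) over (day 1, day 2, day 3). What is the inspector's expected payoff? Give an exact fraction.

31/12

Against (1/6, 1/12, 3/4), each row's expected payoff is day 1: 8/3; day 2: 10/3; day 3: 9/4.
Taking the (3/7, 1/7, 3/7)-weighted average: (3/7)·(8/3) + (1/7)·(10/3) + (3/7)·(9/4) = 31/12.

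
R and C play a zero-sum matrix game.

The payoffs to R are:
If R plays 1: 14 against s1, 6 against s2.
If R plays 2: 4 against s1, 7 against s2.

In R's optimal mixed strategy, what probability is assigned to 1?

3/11

Row minima are 6 and 4, so R's maximin is 6; column maxima are 14 and 7, so C's minimax is 7. These differ, so the equilibrium is in mixed strategies.
Let R play 1 with probability p. C is indifferent when 14p + 4(1−p) = 6p + 7(1−p), giving p = 3/11.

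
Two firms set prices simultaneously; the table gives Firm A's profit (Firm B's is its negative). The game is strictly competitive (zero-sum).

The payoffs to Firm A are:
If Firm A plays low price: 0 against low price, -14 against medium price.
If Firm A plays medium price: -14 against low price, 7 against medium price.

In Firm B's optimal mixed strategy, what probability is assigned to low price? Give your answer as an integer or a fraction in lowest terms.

3/5

Row minima are -14 and -14, so Firm A's maximin is -14; column maxima are 0 and 7, so Firm B's minimax is 0. These differ, so the equilibrium is in mixed strategies.
Let Firm B play low price with probability q. Firm A is indifferent when −14(1−q) = −14q + 7(1−q), giving q = 3/5.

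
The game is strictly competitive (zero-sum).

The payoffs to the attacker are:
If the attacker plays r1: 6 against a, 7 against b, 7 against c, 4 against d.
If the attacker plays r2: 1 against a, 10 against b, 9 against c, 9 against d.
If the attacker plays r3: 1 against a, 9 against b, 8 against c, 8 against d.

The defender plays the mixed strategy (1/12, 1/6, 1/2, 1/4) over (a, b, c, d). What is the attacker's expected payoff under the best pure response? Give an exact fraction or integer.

r1: (6)·(1/12) + (7)·(1/6) + (7)·(1/2) + (4)·(1/4) = 37/6.
r2: (1)·(1/12) + (10)·(1/6) + (9)·(1/2) + (9)·(1/4) = 17/2.
r3: (1)·(1/12) + (9)·(1/6) + (8)·(1/2) + (8)·(1/4) = 91/12.
The best pure response is r2 with expected payoff 17/2.

17/2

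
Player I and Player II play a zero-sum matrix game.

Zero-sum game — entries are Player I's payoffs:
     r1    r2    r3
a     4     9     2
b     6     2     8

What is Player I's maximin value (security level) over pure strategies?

2

The worst-case payoff for each row is a: 2, b: 2.
The best of these is 2.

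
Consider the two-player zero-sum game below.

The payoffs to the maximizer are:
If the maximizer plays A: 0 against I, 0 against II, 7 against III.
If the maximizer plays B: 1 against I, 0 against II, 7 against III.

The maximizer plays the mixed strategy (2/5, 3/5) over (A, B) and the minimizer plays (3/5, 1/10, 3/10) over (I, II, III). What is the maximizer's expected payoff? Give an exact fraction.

123/50

Against (3/5, 1/10, 3/10), each row's expected payoff is A: 21/10; B: 27/10.
Taking the (2/5, 3/5)-weighted average: (2/5)·(21/10) + (3/5)·(27/10) = 123/50.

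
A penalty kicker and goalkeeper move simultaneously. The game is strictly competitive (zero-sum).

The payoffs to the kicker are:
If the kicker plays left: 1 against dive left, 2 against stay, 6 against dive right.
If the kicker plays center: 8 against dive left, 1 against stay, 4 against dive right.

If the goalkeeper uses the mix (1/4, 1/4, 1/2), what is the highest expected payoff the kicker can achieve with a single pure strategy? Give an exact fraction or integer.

left: (1)·(1/4) + (2)·(1/4) + (6)·(1/2) = 15/4.
center: (8)·(1/4) + (1)·(1/4) + (4)·(1/2) = 17/4.
The best pure response is center with expected payoff 17/4.

17/4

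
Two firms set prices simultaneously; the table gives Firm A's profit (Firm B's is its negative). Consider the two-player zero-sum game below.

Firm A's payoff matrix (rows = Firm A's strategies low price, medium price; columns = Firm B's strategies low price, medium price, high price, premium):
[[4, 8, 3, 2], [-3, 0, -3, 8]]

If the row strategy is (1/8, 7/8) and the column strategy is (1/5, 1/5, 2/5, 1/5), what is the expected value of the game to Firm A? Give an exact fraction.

Against (1/5, 1/5, 2/5, 1/5), each row's expected payoff is low price: 4; medium price: -1/5.
Taking the (1/8, 7/8)-weighted average: (1/8)·(4) + (7/8)·(-1/5) = 13/40.

13/40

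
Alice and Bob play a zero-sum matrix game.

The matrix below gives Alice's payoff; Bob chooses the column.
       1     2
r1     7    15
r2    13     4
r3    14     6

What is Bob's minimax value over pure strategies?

The worst case (largest entry) in each column is 1: 14, 2: 15.
The best (smallest) of these is 14.

14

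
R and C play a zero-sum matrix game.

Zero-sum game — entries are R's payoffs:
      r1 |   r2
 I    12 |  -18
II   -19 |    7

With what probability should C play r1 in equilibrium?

25/56

Row minima are -18 and -19, so R's maximin is -18; column maxima are 12 and 7, so C's minimax is 7. These differ, so the equilibrium is in mixed strategies.
Let C play r1 with probability q. R is indifferent when 12q − 18(1−q) = −19q + 7(1−q), giving q = 25/56.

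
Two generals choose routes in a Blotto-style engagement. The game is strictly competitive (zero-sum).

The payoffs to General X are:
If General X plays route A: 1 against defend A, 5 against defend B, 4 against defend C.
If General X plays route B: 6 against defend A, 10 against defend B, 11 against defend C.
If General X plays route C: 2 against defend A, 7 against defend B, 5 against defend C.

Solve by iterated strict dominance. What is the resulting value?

Column defend C is strictly dominated by defend A for General Y (1<4, 6<11, 2<5); eliminate defend C.
Row route C is strictly dominated by row route B (6>2, 10>7); eliminate route C.
Row route A is strictly dominated by row route B (6>1, 10>5); eliminate route A.
Column defend B is strictly dominated by defend A for General Y (6<10); eliminate defend B.
Only (route B, defend A) remains, with payoff 6.

6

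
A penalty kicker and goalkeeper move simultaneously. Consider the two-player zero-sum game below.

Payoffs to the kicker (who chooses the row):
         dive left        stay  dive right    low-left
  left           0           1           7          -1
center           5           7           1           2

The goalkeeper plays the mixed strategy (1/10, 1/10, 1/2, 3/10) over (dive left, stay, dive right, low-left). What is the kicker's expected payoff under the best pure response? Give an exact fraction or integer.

left: (0)·(1/10) + (1)·(1/10) + (7)·(1/2) + (-1)·(3/10) = 33/10.
center: (5)·(1/10) + (7)·(1/10) + (1)·(1/2) + (2)·(3/10) = 23/10.
The best pure response is left with expected payoff 33/10.

33/10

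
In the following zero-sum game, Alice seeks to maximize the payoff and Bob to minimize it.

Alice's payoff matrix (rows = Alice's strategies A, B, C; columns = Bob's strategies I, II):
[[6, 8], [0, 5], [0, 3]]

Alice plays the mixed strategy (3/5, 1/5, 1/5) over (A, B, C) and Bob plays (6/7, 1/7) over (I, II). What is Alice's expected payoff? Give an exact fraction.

4

Against (6/7, 1/7), each row's expected payoff is A: 44/7; B: 5/7; C: 3/7.
Taking the (3/5, 1/5, 1/5)-weighted average: (3/5)·(44/7) + (1/5)·(5/7) + (1/5)·(3/7) = 4.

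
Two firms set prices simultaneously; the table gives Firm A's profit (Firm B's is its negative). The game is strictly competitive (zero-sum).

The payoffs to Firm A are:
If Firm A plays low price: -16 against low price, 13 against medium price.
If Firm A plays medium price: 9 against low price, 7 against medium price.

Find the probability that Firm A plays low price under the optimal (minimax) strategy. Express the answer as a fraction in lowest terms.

Row minima are -16 and 7, so Firm A's maximin is 7; column maxima are 9 and 13, so Firm B's minimax is 9. These differ, so the equilibrium is in mixed strategies.
Let Firm A play low price with probability p. Firm B is indifferent when −16p + 9(1−p) = 13p + 7(1−p), giving p = 2/31.

2/31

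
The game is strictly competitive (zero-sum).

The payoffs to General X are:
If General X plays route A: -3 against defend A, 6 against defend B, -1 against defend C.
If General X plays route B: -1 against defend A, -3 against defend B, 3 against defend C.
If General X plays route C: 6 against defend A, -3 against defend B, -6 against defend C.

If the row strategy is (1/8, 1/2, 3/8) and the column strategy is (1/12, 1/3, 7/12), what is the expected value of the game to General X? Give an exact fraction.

-49/48

Against (1/12, 1/3, 7/12), each row's expected payoff is route A: 7/6; route B: 2/3; route C: -4.
Taking the (1/8, 1/2, 3/8)-weighted average: (1/8)·(7/6) + (1/2)·(2/3) + (3/8)·(-4) = -49/48.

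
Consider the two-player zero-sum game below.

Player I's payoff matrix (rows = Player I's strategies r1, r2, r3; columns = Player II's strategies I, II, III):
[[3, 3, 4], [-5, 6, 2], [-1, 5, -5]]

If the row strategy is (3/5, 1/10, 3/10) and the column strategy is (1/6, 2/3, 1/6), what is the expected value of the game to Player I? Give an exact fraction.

59/20

Against (1/6, 2/3, 1/6), each row's expected payoff is r1: 19/6; r2: 7/2; r3: 7/3.
Taking the (3/5, 1/10, 3/10)-weighted average: (3/5)·(19/6) + (1/10)·(7/2) + (3/10)·(7/3) = 59/20.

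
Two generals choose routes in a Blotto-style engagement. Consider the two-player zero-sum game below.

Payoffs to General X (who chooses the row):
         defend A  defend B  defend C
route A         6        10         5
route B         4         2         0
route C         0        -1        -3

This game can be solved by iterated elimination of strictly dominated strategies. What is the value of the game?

5

Row route C is strictly dominated by row route A (6>0, 10>-1, 5>-3); eliminate route C.
Column defend A is strictly dominated by defend C for General Y (5<6, 0<4); eliminate defend A.
Row route B is strictly dominated by row route A (10>2, 5>0); eliminate route B.
Column defend B is strictly dominated by defend C for General Y (5<10); eliminate defend B.
Only (route A, defend C) remains, with payoff 5.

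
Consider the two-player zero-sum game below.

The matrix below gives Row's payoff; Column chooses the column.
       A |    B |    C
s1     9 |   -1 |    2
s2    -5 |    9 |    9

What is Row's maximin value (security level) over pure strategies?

-1

The worst-case payoff for each row is s1: -1, s2: -5.
The best of these is -1.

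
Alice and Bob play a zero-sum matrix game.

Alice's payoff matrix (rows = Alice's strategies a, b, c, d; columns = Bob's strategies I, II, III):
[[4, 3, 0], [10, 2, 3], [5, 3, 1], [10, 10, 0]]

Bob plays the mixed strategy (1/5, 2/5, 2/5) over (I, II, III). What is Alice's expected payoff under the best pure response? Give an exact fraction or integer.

a: (4)·(1/5) + (3)·(2/5) + (0)·(2/5) = 2.
b: (10)·(1/5) + (2)·(2/5) + (3)·(2/5) = 4.
c: (5)·(1/5) + (3)·(2/5) + (1)·(2/5) = 13/5.
d: (10)·(1/5) + (10)·(2/5) + (0)·(2/5) = 6.
The best pure response is d with expected payoff 6.

6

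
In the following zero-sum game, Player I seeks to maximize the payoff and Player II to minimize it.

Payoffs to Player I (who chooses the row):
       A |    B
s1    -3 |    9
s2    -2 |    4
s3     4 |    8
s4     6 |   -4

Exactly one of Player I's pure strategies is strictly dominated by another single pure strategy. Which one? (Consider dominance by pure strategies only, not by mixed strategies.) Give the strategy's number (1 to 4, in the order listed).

2

Compare s2 with s3: 4 > -2, 8 > 4.
So s3 strictly dominates s2 for Player I; s2 is strictly dominated.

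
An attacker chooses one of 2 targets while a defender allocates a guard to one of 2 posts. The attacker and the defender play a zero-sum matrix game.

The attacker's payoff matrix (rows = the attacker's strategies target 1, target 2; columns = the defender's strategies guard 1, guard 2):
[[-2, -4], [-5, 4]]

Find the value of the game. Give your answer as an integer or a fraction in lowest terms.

-28/11

Row minima are -4 and -5, so the attacker's maximin is -4; column maxima are -2 and 4, so the defender's minimax is -2. These differ, so the equilibrium is in mixed strategies.
Let the attacker play target 1 with probability p. The defender is indifferent when −2p − 5(1−p) = −4p + 4(1−p), giving p = 9/11.
Let the defender play guard 1 with probability q. The attacker is indifferent when −2q − 4(1−q) = −5q + 4(1−q), giving q = 8/11.
The value is -2·(8/11) + (-4)·(3/11) = -28/11.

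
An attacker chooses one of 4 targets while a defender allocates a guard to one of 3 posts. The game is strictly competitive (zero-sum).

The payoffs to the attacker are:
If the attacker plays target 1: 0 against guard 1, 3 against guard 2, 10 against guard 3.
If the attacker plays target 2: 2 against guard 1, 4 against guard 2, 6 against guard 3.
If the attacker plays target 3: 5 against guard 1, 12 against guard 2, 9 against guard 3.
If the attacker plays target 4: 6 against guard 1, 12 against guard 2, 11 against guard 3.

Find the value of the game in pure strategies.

Row minima: 0, 2, 5, 6 → the attacker's maximin is 6.
Column maxima: 6, 12, 11 → the defender's minimax is 6.
They coincide at (target 4, guard 1), so the value is 6.

6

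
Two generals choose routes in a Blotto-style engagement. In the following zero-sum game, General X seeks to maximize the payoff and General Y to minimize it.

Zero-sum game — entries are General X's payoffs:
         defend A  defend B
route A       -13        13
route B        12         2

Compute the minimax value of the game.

91/18

Row minima are -13 and 2, so General X's maximin is 2; column maxima are 12 and 13, so General Y's minimax is 12. These differ, so the equilibrium is in mixed strategies.
Let General X play route A with probability p. General Y is indifferent when −13p + 12(1−p) = 13p + 2(1−p), giving p = 5/18.
Let General Y play defend A with probability q. General X is indifferent when −13q + 13(1−q) = 12q + 2(1−q), giving q = 11/36.
The value is -13·(11/36) + (13)·(25/36) = 91/18.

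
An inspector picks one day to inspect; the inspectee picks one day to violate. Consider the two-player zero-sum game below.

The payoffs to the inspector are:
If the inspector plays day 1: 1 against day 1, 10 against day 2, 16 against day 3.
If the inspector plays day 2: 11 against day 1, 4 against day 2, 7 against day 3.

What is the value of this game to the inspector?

53/8

Column day 3 is strictly dominated by day 2 for the inspectee (it gives the inspector more in every row).
The remaining 2×2 game on (day 1, day 2) × (day 1, day 2) has no saddle point. Let the inspector play day 1 with probability p; indifference gives p + 11(1−p) = 10p + 4(1−p), so p = 7/16.
Similarly the inspectee's optimal q on day 1 is 3/8, and the value is 1·(3/8) + (10)·(5/8) = 53/8.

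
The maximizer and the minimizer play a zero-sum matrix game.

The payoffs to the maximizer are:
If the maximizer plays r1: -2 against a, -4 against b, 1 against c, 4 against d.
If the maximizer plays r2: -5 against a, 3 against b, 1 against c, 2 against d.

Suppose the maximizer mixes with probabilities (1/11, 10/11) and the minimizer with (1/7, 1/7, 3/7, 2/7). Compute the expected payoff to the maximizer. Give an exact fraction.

5/7

Against (1/7, 1/7, 3/7, 2/7), each row's expected payoff is r1: 5/7; r2: 5/7.
Taking the (1/11, 10/11)-weighted average: (1/11)·(5/7) + (10/11)·(5/7) = 5/7.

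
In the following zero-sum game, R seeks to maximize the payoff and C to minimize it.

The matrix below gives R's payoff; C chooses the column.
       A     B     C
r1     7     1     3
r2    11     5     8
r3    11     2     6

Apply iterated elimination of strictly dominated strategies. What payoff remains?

5

Row r1 is strictly dominated by row r2 (11>7, 5>1, 8>3); eliminate r1.
Column A is strictly dominated by B for C (5<11, 2<11); eliminate A.
Row r3 is strictly dominated by row r2 (5>2, 8>6); eliminate r3.
Column C is strictly dominated by B for C (5<8); eliminate C.
Only (r2, B) remains, with payoff 5.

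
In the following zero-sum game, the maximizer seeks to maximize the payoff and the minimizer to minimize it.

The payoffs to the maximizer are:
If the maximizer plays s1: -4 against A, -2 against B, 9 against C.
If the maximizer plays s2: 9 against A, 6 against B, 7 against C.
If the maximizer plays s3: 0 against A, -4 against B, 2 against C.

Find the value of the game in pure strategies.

6

Row minima: -4, 6, -4 → the maximizer's maximin is 6.
Column maxima: 9, 6, 9 → the minimizer's minimax is 6.
They coincide at (s2, B), so the value is 6.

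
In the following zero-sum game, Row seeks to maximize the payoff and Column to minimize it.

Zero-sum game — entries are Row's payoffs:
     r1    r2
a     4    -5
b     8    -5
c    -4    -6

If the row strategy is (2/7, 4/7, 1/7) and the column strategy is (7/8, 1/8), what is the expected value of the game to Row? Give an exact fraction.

Against (7/8, 1/8), each row's expected payoff is a: 23/8; b: 51/8; c: -17/4.
Taking the (2/7, 4/7, 1/7)-weighted average: (2/7)·(23/8) + (4/7)·(51/8) + (1/7)·(-17/4) = 27/7.

27/7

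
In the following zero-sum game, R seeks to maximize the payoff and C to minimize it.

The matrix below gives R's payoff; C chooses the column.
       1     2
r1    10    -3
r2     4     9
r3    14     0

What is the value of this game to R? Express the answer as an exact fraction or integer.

126/19

Row r1 is strictly dominated by row r3, so R never plays it.
The remaining 2×2 game on (r2, r3) × (1, 2) has no saddle point. Let R play r2 with probability p; indifference gives 4p + 14(1−p) = 9p, so p = 14/19.
Similarly C's optimal q on 1 is 9/19, and the value is 4·(9/19) + (9)·(10/19) = 126/19.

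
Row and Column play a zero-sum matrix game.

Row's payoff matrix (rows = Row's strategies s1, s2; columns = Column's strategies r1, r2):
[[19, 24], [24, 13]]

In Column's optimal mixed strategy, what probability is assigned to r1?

11/16

Row minima are 19 and 13, so Row's maximin is 19; column maxima are 24 and 24, so Column's minimax is 24. These differ, so the equilibrium is in mixed strategies.
Let Column play r1 with probability q. Row is indifferent when 19q + 24(1−q) = 24q + 13(1−q), giving q = 11/16.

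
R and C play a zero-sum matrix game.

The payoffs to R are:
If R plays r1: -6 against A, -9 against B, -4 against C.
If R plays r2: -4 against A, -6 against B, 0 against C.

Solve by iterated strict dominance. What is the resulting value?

-6

Row r1 is strictly dominated by row r2 (-4>-6, -6>-9, 0>-4); eliminate r1.
Column C is strictly dominated by A for C (-4<0); eliminate C.
Column A is strictly dominated by B for C (-6<-4); eliminate A.
Only (r2, B) remains, with payoff -6.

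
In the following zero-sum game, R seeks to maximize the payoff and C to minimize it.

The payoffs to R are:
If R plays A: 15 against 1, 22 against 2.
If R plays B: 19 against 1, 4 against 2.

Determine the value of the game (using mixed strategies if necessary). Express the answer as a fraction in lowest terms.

179/11

Row minima are 15 and 4, so R's maximin is 15; column maxima are 19 and 22, so C's minimax is 19. These differ, so the equilibrium is in mixed strategies.
Let R play A with probability p. C is indifferent when 15p + 19(1−p) = 22p + 4(1−p), giving p = 15/22.
Let C play 1 with probability q. R is indifferent when 15q + 22(1−q) = 19q + 4(1−q), giving q = 9/11.
The value is 15·(9/11) + (22)·(2/11) = 179/11.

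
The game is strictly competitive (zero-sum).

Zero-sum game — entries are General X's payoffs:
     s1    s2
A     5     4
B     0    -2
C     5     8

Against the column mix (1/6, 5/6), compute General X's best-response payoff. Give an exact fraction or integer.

15/2

A: (5)·(1/6) + (4)·(5/6) = 25/6.
B: (0)·(1/6) + (-2)·(5/6) = -5/3.
C: (5)·(1/6) + (8)·(5/6) = 15/2.
The best pure response is C with expected payoff 15/2.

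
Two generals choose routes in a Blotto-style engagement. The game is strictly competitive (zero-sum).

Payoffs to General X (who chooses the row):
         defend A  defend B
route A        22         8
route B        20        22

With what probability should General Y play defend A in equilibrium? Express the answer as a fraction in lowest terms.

Row minima are 8 and 20, so General X's maximin is 20; column maxima are 22 and 22, so General Y's minimax is 22. These differ, so the equilibrium is in mixed strategies.
Let General Y play defend A with probability q. General X is indifferent when 22q + 8(1−q) = 20q + 22(1−q), giving q = 7/8.

7/8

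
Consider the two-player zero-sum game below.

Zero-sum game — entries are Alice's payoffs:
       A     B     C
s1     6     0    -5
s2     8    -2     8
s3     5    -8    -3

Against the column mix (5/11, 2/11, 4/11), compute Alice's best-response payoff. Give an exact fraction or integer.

68/11

s1: (6)·(5/11) + (0)·(2/11) + (-5)·(4/11) = 10/11.
s2: (8)·(5/11) + (-2)·(2/11) + (8)·(4/11) = 68/11.
s3: (5)·(5/11) + (-8)·(2/11) + (-3)·(4/11) = -3/11.
The best pure response is s2 with expected payoff 68/11.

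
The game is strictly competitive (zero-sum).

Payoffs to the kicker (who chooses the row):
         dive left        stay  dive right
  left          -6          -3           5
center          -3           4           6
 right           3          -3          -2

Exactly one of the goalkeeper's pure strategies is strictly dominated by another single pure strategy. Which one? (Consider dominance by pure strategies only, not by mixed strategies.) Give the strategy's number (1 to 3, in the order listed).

3

The goalkeeper prefers columns that give the kicker less. Compare dive right with stay: -3 < 5, 4 < 6, -3 < -2.
So stay strictly dominates dive right for the goalkeeper; dive right is strictly dominated.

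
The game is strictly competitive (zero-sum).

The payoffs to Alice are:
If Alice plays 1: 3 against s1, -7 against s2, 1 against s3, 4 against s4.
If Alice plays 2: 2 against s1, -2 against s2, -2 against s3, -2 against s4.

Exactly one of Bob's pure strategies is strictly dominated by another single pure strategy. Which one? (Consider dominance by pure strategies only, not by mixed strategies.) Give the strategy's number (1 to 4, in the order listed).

1

Bob prefers columns that give Alice less. Compare s1 with s2: -7 < 3, -2 < 2.
So s2 strictly dominates s1 for Bob; s1 is strictly dominated.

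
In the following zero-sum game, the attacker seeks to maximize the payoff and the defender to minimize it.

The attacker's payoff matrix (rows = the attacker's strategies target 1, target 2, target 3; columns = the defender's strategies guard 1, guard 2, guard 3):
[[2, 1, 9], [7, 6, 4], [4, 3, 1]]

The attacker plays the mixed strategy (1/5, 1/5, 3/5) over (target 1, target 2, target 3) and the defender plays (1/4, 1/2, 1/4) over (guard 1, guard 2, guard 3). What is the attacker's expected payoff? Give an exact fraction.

Against (1/4, 1/2, 1/4), each row's expected payoff is target 1: 13/4; target 2: 23/4; target 3: 11/4.
Taking the (1/5, 1/5, 3/5)-weighted average: (1/5)·(13/4) + (1/5)·(23/4) + (3/5)·(11/4) = 69/20.

69/20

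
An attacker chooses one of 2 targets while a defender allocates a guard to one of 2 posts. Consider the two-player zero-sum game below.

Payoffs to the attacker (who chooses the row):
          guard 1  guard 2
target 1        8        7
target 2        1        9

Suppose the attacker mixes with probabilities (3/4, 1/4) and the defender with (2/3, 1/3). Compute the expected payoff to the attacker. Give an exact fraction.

20/3

Against (2/3, 1/3), each row's expected payoff is target 1: 23/3; target 2: 11/3.
Taking the (3/4, 1/4)-weighted average: (3/4)·(23/3) + (1/4)·(11/3) = 20/3.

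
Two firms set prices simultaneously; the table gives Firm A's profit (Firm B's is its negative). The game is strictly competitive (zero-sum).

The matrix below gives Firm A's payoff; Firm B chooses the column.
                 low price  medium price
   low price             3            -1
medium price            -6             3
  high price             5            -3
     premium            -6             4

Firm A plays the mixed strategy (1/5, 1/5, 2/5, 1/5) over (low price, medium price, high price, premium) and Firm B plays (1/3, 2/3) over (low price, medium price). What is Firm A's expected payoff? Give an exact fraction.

Against (1/3, 2/3), each row's expected payoff is low price: 1/3; medium price: 0; high price: -1/3; premium: 2/3.
Taking the (1/5, 1/5, 2/5, 1/5)-weighted average: (1/5)·(1/3) + (1/5)·(0) + (2/5)·(-1/3) + (1/5)·(2/3) = 1/15.

1/15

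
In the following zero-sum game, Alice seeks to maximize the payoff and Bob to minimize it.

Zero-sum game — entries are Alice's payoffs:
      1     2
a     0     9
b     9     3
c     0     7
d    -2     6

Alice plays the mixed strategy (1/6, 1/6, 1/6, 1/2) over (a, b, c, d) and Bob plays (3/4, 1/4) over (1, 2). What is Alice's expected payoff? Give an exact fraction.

23/12

Against (3/4, 1/4), each row's expected payoff is a: 9/4; b: 15/2; c: 7/4; d: 0.
Taking the (1/6, 1/6, 1/6, 1/2)-weighted average: (1/6)·(9/4) + (1/6)·(15/2) + (1/6)·(7/4) + (1/2)·(0) = 23/12.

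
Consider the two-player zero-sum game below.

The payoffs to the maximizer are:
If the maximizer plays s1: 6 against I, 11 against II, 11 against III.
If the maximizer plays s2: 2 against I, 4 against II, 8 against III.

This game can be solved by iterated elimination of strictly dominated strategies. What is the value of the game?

6

Column III is strictly dominated by I for the minimizer (6<11, 2<8); eliminate III.
Column II is strictly dominated by I for the minimizer (6<11, 2<4); eliminate II.
Row s2 is strictly dominated by row s1 (6>2); eliminate s2.
Only (s1, I) remains, with payoff 6.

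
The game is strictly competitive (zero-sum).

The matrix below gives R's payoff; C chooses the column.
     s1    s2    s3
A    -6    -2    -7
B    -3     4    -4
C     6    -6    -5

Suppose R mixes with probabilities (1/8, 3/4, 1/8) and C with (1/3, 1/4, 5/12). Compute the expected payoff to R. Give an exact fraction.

-17/8

Against (1/3, 1/4, 5/12), each row's expected payoff is A: -65/12; B: -5/3; C: -19/12.
Taking the (1/8, 3/4, 1/8)-weighted average: (1/8)·(-65/12) + (3/4)·(-5/3) + (1/8)·(-19/12) = -17/8.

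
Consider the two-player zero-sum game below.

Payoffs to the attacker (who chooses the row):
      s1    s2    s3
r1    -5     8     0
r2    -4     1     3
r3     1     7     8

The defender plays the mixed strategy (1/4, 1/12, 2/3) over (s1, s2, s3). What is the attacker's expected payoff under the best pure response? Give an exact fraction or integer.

37/6

r1: (-5)·(1/4) + (8)·(1/12) + (0)·(2/3) = -7/12.
r2: (-4)·(1/4) + (1)·(1/12) + (3)·(2/3) = 13/12.
r3: (1)·(1/4) + (7)·(1/12) + (8)·(2/3) = 37/6.
The best pure response is r3 with expected payoff 37/6.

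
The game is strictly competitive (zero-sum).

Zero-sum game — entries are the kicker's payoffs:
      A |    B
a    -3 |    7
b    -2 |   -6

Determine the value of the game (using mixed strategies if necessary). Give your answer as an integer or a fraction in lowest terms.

-16/7

Row minima are -3 and -6, so the kicker's maximin is -3; column maxima are -2 and 7, so the goalkeeper's minimax is -2. These differ, so the equilibrium is in mixed strategies.
Let the kicker play a with probability p. The goalkeeper is indifferent when −3p − 2(1−p) = 7p − 6(1−p), giving p = 2/7.
Let the goalkeeper play A with probability q. The kicker is indifferent when −3q + 7(1−q) = −2q − 6(1−q), giving q = 13/14.
The value is -3·(13/14) + (7)·(1/14) = -16/7.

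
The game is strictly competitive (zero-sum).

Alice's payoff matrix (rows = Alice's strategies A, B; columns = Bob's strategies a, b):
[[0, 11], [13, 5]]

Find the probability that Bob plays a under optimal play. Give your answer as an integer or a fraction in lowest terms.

6/19

Row minima are 0 and 5, so Alice's maximin is 5; column maxima are 13 and 11, so Bob's minimax is 11. These differ, so the equilibrium is in mixed strategies.
Let Bob play a with probability q. Alice is indifferent when 11(1−q) = 13q + 5(1−q), giving q = 6/19.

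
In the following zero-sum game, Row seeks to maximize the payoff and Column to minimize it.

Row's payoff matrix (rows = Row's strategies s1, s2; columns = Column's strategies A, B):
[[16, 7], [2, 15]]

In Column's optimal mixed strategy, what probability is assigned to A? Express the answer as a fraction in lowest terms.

4/11

Row minima are 7 and 2, so Row's maximin is 7; column maxima are 16 and 15, so Column's minimax is 15. These differ, so the equilibrium is in mixed strategies.
Let Column play A with probability q. Row is indifferent when 16q + 7(1−q) = 2q + 15(1−q), giving q = 4/11.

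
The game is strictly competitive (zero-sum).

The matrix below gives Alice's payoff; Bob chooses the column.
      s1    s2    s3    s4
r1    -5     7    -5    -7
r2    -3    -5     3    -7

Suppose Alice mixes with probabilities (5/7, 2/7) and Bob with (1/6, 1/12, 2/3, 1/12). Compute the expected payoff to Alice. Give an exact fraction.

Against (1/6, 1/12, 2/3, 1/12), each row's expected payoff is r1: -25/6; r2: 1/2.
Taking the (5/7, 2/7)-weighted average: (5/7)·(-25/6) + (2/7)·(1/2) = -17/6.

-17/6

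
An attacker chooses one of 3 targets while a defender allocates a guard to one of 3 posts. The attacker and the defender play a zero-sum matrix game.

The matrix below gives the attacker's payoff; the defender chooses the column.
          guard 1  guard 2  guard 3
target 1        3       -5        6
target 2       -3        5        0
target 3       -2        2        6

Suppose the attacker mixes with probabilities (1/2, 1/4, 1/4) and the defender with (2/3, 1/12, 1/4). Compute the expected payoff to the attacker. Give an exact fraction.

59/48

Against (2/3, 1/12, 1/4), each row's expected payoff is target 1: 37/12; target 2: -19/12; target 3: 1/3.
Taking the (1/2, 1/4, 1/4)-weighted average: (1/2)·(37/12) + (1/4)·(-19/12) + (1/4)·(1/3) = 59/48.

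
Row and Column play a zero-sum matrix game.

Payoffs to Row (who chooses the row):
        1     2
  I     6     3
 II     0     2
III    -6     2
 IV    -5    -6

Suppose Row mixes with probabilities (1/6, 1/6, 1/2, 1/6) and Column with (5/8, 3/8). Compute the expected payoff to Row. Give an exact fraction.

-35/24

Against (5/8, 3/8), each row's expected payoff is I: 39/8; II: 3/4; III: -3; IV: -43/8.
Taking the (1/6, 1/6, 1/2, 1/6)-weighted average: (1/6)·(39/8) + (1/6)·(3/4) + (1/2)·(-3) + (1/6)·(-43/8) = -35/24.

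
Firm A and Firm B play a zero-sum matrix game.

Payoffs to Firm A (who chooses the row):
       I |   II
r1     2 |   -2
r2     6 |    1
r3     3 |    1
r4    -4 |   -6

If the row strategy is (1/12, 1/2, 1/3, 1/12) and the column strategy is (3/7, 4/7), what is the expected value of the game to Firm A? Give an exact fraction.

Against (3/7, 4/7), each row's expected payoff is r1: -2/7; r2: 22/7; r3: 13/7; r4: -36/7.
Taking the (1/12, 1/2, 1/3, 1/12)-weighted average: (1/12)·(-2/7) + (1/2)·(22/7) + (1/3)·(13/7) + (1/12)·(-36/7) = 73/42.

73/42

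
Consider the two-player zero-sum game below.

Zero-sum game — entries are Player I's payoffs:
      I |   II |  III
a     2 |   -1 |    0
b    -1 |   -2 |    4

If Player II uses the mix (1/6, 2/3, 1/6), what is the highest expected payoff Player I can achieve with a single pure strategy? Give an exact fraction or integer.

-1/3

a: (2)·(1/6) + (-1)·(2/3) + (0)·(1/6) = -1/3.
b: (-1)·(1/6) + (-2)·(2/3) + (4)·(1/6) = -5/6.
The best pure response is a with expected payoff -1/3.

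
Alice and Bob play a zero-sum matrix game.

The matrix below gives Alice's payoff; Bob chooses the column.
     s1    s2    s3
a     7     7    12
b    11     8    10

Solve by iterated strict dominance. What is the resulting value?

Column s3 is strictly dominated by s2 for Bob (7<12, 8<10); eliminate s3.
Row a is strictly dominated by row b (11>7, 8>7); eliminate a.
Column s1 is strictly dominated by s2 for Bob (8<11); eliminate s1.
Only (b, s2) remains, with payoff 8.

8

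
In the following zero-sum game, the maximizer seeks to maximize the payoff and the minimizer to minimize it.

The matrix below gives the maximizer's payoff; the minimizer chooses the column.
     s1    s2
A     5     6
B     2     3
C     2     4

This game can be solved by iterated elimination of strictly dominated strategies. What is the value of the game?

Column s2 is strictly dominated by s1 for the minimizer (5<6, 2<3, 2<4); eliminate s2.
Row C is strictly dominated by row A (5>2); eliminate C.
Row B is strictly dominated by row A (5>2); eliminate B.
Only (A, s1) remains, with payoff 5.

5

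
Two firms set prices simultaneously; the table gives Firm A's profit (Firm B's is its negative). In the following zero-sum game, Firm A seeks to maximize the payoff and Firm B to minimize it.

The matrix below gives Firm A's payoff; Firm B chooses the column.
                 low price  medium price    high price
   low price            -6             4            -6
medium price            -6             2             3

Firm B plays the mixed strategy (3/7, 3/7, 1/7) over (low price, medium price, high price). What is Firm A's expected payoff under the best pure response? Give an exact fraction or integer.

-9/7

low price: (-6)·(3/7) + (4)·(3/7) + (-6)·(1/7) = -12/7.
medium price: (-6)·(3/7) + (2)·(3/7) + (3)·(1/7) = -9/7.
The best pure response is medium price with expected payoff -9/7.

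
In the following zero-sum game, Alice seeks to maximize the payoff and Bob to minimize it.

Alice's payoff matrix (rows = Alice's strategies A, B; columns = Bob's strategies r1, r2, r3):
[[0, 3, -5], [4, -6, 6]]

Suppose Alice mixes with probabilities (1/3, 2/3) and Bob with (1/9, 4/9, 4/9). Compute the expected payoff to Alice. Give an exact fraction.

Against (1/9, 4/9, 4/9), each row's expected payoff is A: -8/9; B: 4/9.
Taking the (1/3, 2/3)-weighted average: (1/3)·(-8/9) + (2/3)·(4/9) = 0.

0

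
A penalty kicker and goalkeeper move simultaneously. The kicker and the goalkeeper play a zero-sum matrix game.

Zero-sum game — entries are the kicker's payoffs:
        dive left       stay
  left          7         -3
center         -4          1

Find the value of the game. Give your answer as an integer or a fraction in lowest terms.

-1/3

Row minima are -3 and -4, so the kicker's maximin is -3; column maxima are 7 and 1, so the goalkeeper's minimax is 1. These differ, so the equilibrium is in mixed strategies.
Let the kicker play left with probability p. The goalkeeper is indifferent when 7p − 4(1−p) = −3p + (1−p), giving p = 1/3.
Let the goalkeeper play dive left with probability q. The kicker is indifferent when 7q − 3(1−q) = −4q + (1−q), giving q = 4/15.
The value is 7·(4/15) + (-3)·(11/15) = -1/3.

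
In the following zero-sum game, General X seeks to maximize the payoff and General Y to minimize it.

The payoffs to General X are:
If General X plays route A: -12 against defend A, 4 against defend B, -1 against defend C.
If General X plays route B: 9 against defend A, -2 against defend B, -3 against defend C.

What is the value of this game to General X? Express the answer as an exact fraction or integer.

-45/23

Column defend B is strictly dominated by defend C for General Y (it gives General X more in every row).
The remaining 2×2 game on (route A, route B) × (defend A, defend C) has no saddle point. Let General X play route A with probability p; indifference gives −12p + 9(1−p) = −p − 3(1−p), so p = 12/23.
Similarly General Y's optimal q on defend A is 2/23, and the value is -12·(2/23) + (-1)·(21/23) = -45/23.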